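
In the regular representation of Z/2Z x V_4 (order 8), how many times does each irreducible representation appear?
Each irreducible V_i of dimension d_i appears with multiplicity d_i, i.e. rho_reg = (direct sum over all irreducibles V_i) d_i V_i. The irreducible dimensions for Z/2Z x V_4 are 1, 1, 1, 1, 1, 1, 1, 1: 8 irreducibles of dimension 1, each with multiplicity 1. Total dimension 8*1*1 = 8 = |G|.

Explanation: General theorem: in the regular representation of a finite group G, each irreducible appears with multiplicity equal to its dimension. Check: dim(rho_reg) = sum d_i^2 = 1 + 1 + 1 + 1 + 1 + 1 + 1 + 1 = 8 = |G|.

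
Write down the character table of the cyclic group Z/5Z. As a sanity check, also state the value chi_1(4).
Character table of Z/5Z (irreps indexed chi_0,...,chi_4 with chi_k(m) = zeta_5^(k*m), zeta_5 = exp(2*pi*i/5)):
  irrep \ class  {0} (size 1)  {1} (size 1)    {2} (size 1)    {3} (size 1)    {4} (size 1)  
  chi_0          1             1               1               1               1             
  chi_1          1             exp(2*I*pi/5)   exp(4*I*pi/5)   exp(-4*I*pi/5)  exp(-2*I*pi/5)
  chi_2          1             exp(4*I*pi/5)   exp(-2*I*pi/5)  exp(2*I*pi/5)   exp(-4*I*pi/5)
  chi_3          1             exp(-4*I*pi/5)  exp(2*I*pi/5)   exp(-2*I*pi/5)  exp(4*I*pi/5) 
  chi_4          1             exp(-2*I*pi/5)  exp(-4*I*pi/5)  exp(4*I*pi/5)   exp(2*I*pi/5) 

Spot check: chi_1(4) = zeta_5^(1*4) = zeta_5^4 = exp(-2*I*pi/5).

Working: Z/5Z is abelian, so all 5 irreducible complex representations are 1-dimensional. They are given by chi_k(m) = zeta_5^(k*m) for k = 0,...,4. Row orthogonality: sum_m chi_k(m) conj(chi_l(m)) = 5 * [k = l].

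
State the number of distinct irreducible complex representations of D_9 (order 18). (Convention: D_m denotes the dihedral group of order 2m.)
6

Solution. The number of irreducible complex representations of a finite group equals its number of conjugacy classes. D_9 has 6 conjugacy classes ((n+3)/2 for n odd), so D_9 (order 18) has exactly 6 irreducible complex representations.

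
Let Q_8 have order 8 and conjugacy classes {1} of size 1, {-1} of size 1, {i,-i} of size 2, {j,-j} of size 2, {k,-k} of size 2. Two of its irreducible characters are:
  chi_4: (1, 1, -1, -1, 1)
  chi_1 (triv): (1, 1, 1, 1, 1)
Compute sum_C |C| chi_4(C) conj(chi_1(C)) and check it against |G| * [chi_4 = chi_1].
Sum = 0; so <chi_4, chi_1> = 0 (distinct irreducibles are orthogonal).

Explanation: Compute term by term over conjugacy classes (|C| * chi_4(C) * conj(chi_1(C))):
  1*(1)*conj(1) + 1*(1)*conj(1) + 2*(-1)*conj(1) + 2*(-1)*conj(1) + 2*(1)*conj(1)
  = (1) + (1) + (-2) + (-2) + (2)
  = 0.
Dividing by |G| = 8 gives 0/8 = 0, matching the row-orthogonality relation <chi_4, chi_1> = [chi_4 = chi_1].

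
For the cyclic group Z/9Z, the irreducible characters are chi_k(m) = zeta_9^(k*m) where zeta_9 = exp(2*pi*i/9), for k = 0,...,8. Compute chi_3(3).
chi_3(3) = zeta_9^9 = 1

Argument: chi_3(3) = zeta_9^(3*3) = zeta_9^9. Since zeta_9^9 = 1, this equals zeta_9^0 = exp(2*pi*i*0/9) = 1.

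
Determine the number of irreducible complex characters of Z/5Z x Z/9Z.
45

Justification: The number of irreducible complex representations of a finite group equals its number of conjugacy classes. Z/5Z x Z/9Z is abelian of order 45, so every element is its own conjugacy class: 45 classes, so Z/5Z x Z/9Z (order 45) has exactly 45 irreducible complex representations.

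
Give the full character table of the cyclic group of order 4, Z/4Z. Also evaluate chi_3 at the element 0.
Character table of Z/4Z (irreps indexed chi_0,...,chi_3 with chi_k(m) = zeta_4^(k*m), zeta_4 = exp(2*pi*i/4)):
  irrep \ class  {0} (size 1)  {1} (size 1)  {2} (size 1)  {3} (size 1)
  chi_0          1             1             1             1           
  chi_1          1             I             -1            -I          
  chi_2          1             -1            1             -1          
  chi_3          1             -I            -1            I           

Spot check: chi_3(0) = zeta_4^(3*0) = zeta_4^0 = 1.

Z/4Z is abelian, so all 4 irreducible complex representations are 1-dimensional. They are given by chi_k(m) = zeta_4^(k*m) for k = 0,...,3. Row orthogonality: sum_m chi_k(m) conj(chi_l(m)) = 4 * [k = l].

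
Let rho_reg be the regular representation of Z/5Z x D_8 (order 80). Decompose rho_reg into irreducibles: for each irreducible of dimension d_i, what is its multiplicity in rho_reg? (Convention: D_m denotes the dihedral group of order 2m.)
Each irreducible V_i of dimension d_i appears with multiplicity d_i, i.e. rho_reg = (direct sum over all irreducibles V_i) d_i V_i. The irreducible dimensions for Z/5Z x D_8 are 1, 1, 1, 1, 1, 1, 1, 1, 1, 1, 1, 1, 1, 1, 1, 1, 1, 1, 1, 1, 2, 2, 2, 2, 2, 2, 2, 2, 2, 2, 2, 2, 2, 2, 2: 20 irreducibles of dimension 1, each with multiplicity 1; 15 irreducibles of dimension 2, each with multiplicity 2. Total dimension 20*1*1 + 15*2*2 = 80 = |G|.

Derivation: General theorem: in the regular representation of a finite group G, each irreducible appears with multiplicity equal to its dimension. Check: dim(rho_reg) = sum d_i^2 = 1 + 1 + 1 + 1 + 1 + 1 + 1 + 1 + 1 + 1 + 1 + 1 + 1 + 1 + 1 + 1 + 1 + 1 + 1 + 1 + 4 + 4 + 4 + 4 + 4 + 4 + 4 + 4 + 4 + 4 + 4 + 4 + 4 + 4 + 4 = 80 = |G|.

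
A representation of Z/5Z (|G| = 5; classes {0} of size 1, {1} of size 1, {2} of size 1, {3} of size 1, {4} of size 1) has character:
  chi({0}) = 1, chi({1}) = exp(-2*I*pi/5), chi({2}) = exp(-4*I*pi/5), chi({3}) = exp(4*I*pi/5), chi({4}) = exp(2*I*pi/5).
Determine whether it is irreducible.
Irreducible: <chi, chi> = 1.

Why: <chi, chi> = (1/|G|) sum_C |C| * |chi(C)|^2 = (1/5)[1*|1|^2 + 1*|exp(-2*I*pi/5)|^2 + 1*|exp(-4*I*pi/5)|^2 + 1*|exp(4*I*pi/5)|^2 + 1*|exp(2*I*pi/5)|^2]
  = (1/5)[(1) + (1) + (1) + (1) + (1)] = 5/5 = 1.
(Exp terms are combined using exp(i*s)*conj(exp(i*t)) = exp(i*(s-t)), and sums of them are collapsed using the identity that for every m > 1 the m distinct m-th roots of unity sum to 0, e.g. 1 + exp(2*I*pi/3) + exp(-2*I*pi/3) = 0.)
A character is irreducible iff <chi, chi> = 1, so this representation is irreducible.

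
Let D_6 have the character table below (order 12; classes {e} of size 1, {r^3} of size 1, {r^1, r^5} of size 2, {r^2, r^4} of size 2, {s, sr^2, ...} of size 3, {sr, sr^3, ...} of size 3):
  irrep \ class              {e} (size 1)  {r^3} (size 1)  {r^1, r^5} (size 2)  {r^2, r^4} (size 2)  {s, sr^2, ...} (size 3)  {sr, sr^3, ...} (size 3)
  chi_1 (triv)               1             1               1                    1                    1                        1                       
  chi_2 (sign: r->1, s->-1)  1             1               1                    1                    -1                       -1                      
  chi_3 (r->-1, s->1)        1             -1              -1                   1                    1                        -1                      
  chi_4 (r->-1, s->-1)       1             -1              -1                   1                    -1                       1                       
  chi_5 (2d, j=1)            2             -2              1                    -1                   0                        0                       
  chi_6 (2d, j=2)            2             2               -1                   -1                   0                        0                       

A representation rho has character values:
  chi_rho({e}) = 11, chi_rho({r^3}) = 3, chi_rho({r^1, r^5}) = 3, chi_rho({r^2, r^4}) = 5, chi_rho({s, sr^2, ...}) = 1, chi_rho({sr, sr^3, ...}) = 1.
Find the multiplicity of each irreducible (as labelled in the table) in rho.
Multiplicities: chi_1: 3, chi_2: 2, chi_3: 1, chi_4: 1, chi_5: 1, chi_6: 1.

Proof sketch: Use <chi_rho, chi> = (1/|G|) sum_C |C| * chi_rho(C) * conj(chi(C)) with |G| = 12 for each irreducible chi in the table:
  <chi_rho, chi_1> = (1/12)[1*(11)*conj(1) + 1*(3)*conj(1) + 2*(3)*conj(1) + 2*(5)*conj(1) + 3*(1)*conj(1) + 3*(1)*conj(1)]
      = (1/12)[(11) + (3) + (6) + (10) + (3) + (3)] = 36/12 = 3
  <chi_rho, chi_2> = (1/12)[1*(11)*conj(1) + 1*(3)*conj(1) + 2*(3)*conj(1) + 2*(5)*conj(1) + 3*(1)*conj(-1) + 3*(1)*conj(-1)]
      = (1/12)[(11) + (3) + (6) + (10) + (-3) + (-3)] = 24/12 = 2
  <chi_rho, chi_3> = (1/12)[1*(11)*conj(1) + 1*(3)*conj(-1) + 2*(3)*conj(-1) + 2*(5)*conj(1) + 3*(1)*conj(1) + 3*(1)*conj(-1)]
      = (1/12)[(11) + (-3) + (-6) + (10) + (3) + (-3)] = 12/12 = 1
  <chi_rho, chi_4> = (1/12)[1*(11)*conj(1) + 1*(3)*conj(-1) + 2*(3)*conj(-1) + 2*(5)*conj(1) + 3*(1)*conj(-1) + 3*(1)*conj(1)]
      = (1/12)[(11) + (-3) + (-6) + (10) + (-3) + (3)] = 12/12 = 1
  <chi_rho, chi_5> = (1/12)[1*(11)*conj(2) + 1*(3)*conj(-2) + 2*(3)*conj(1) + 2*(5)*conj(-1) + 3*(1)*conj(0) + 3*(1)*conj(0)]
      = (1/12)[(22) + (-6) + (6) + (-10) + (0) + (0)] = 12/12 = 1
  <chi_rho, chi_6> = (1/12)[1*(11)*conj(2) + 1*(3)*conj(2) + 2*(3)*conj(-1) + 2*(5)*conj(-1) + 3*(1)*conj(0) + 3*(1)*conj(0)]
      = (1/12)[(22) + (6) + (-6) + (-10) + (0) + (0)] = 12/12 = 1
Dimension check: dim(rho) = sum (mult * dim) = 3*1 + 2*1 + 1*1 + 1*1 + 1*2 + 1*2 = 11 = chi_rho(e) = 11.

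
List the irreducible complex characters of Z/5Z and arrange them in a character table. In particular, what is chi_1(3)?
Character table of Z/5Z (irreps indexed chi_0,...,chi_4 with chi_k(m) = zeta_5^(k*m), zeta_5 = exp(2*pi*i/5)):
  irrep \ class  {0} (size 1)  {1} (size 1)    {2} (size 1)    {3} (size 1)    {4} (size 1)  
  chi_0          1             1               1               1               1             
  chi_1          1             exp(2*I*pi/5)   exp(4*I*pi/5)   exp(-4*I*pi/5)  exp(-2*I*pi/5)
  chi_2          1             exp(4*I*pi/5)   exp(-2*I*pi/5)  exp(2*I*pi/5)   exp(-4*I*pi/5)
  chi_3          1             exp(-4*I*pi/5)  exp(2*I*pi/5)   exp(-2*I*pi/5)  exp(4*I*pi/5) 
  chi_4          1             exp(-2*I*pi/5)  exp(-4*I*pi/5)  exp(4*I*pi/5)   exp(2*I*pi/5) 

Spot check: chi_1(3) = zeta_5^(1*3) = zeta_5^3 = exp(-4*I*pi/5).

Z/5Z is abelian, so all 5 irreducible complex representations are 1-dimensional. They are given by chi_k(m) = zeta_5^(k*m) for k = 0,...,4. Row orthogonality: sum_m chi_k(m) conj(chi_l(m)) = 5 * [k = l].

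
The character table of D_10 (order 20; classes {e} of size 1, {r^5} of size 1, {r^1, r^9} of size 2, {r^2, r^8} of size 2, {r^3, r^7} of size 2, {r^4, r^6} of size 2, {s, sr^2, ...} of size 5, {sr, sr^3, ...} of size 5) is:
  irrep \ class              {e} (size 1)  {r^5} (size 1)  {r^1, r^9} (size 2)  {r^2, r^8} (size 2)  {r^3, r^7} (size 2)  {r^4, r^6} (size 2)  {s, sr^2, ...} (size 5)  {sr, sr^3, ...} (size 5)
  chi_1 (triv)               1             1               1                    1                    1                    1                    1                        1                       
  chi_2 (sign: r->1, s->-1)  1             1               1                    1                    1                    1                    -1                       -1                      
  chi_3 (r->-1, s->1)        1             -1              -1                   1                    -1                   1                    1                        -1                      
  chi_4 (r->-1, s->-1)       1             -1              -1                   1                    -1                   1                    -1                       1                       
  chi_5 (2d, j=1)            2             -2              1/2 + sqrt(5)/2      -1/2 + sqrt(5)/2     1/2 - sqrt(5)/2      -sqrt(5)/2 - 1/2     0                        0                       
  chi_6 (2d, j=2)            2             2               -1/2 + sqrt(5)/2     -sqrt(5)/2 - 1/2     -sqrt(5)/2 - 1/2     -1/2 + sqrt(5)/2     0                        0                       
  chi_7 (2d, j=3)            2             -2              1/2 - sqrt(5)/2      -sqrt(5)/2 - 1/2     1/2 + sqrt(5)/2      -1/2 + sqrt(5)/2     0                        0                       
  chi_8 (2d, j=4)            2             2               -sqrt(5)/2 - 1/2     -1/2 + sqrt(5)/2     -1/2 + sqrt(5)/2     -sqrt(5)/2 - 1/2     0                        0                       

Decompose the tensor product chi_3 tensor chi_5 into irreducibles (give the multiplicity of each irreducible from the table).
chi_3 tensor chi_5 = chi_8 (all other irreducibles have multiplicity 0).

The character of a tensor product is the pointwise product (chi_3 * chi_5)(C) = chi_3(C) * chi_5(C):
  {e}: (1)*(2), {r^5}: (-1)*(-2), {r^1, r^9}: (-1)*(1/2 + sqrt(5)/2), {r^2, r^8}: (1)*(-1/2 + sqrt(5)/2), {r^3, r^7}: (-1)*(1/2 - sqrt(5)/2), {r^4, r^6}: (1)*(-sqrt(5)/2 - 1/2), {s, sr^2, ...}: (1)*(0), {sr, sr^3, ...}: (-1)*(0)
so (chi_3 * chi_5) takes values
  {e} -> 2, {r^5} -> 2, {r^1, r^9} -> -sqrt(5)/2 - 1/2, {r^2, r^8} -> -1/2 + sqrt(5)/2, {r^3, r^7} -> -1/2 + sqrt(5)/2, {r^4, r^6} -> -sqrt(5)/2 - 1/2, {s, sr^2, ...} -> 0, {sr, sr^3, ...} -> 0.
Now take the inner product of this character with each irreducible chi from the table, <chi_3*chi_5, chi> = (1/20) sum_C |C| (chi_3*chi_5)(C) conj(chi(C)):
  <chi_3*chi_5, chi_1> = (1/20)[1*(2)*conj(1) + 1*(2)*conj(1) + 2*(-sqrt(5)/2 - 1/2)*conj(1) + 2*(-1/2 + sqrt(5)/2)*conj(1) + 2*(-1/2 + sqrt(5)/2)*conj(1) + 2*(-sqrt(5)/2 - 1/2)*conj(1) + 5*(0)*conj(1) + 5*(0)*conj(1)]
      = (1/20)[(2) + (2) + (-sqrt(5) - 1) + (-1 + sqrt(5)) + (-1 + sqrt(5)) + (-sqrt(5) - 1) + (0) + (0)] = 0/20 = 0
  <chi_3*chi_5, chi_2> = (1/20)[1*(2)*conj(1) + 1*(2)*conj(1) + 2*(-sqrt(5)/2 - 1/2)*conj(1) + 2*(-1/2 + sqrt(5)/2)*conj(1) + 2*(-1/2 + sqrt(5)/2)*conj(1) + 2*(-sqrt(5)/2 - 1/2)*conj(1) + 5*(0)*conj(-1) + 5*(0)*conj(-1)]
      = (1/20)[(2) + (2) + (-sqrt(5) - 1) + (-1 + sqrt(5)) + (-1 + sqrt(5)) + (-sqrt(5) - 1) + (0) + (0)] = 0/20 = 0
  <chi_3*chi_5, chi_3> = (1/20)[1*(2)*conj(1) + 1*(2)*conj(-1) + 2*(-sqrt(5)/2 - 1/2)*conj(-1) + 2*(-1/2 + sqrt(5)/2)*conj(1) + 2*(-1/2 + sqrt(5)/2)*conj(-1) + 2*(-sqrt(5)/2 - 1/2)*conj(1) + 5*(0)*conj(1) + 5*(0)*conj(-1)]
      = (1/20)[(2) + (-2) + (1 + sqrt(5)) + (-1 + sqrt(5)) + (1 - sqrt(5)) + (-sqrt(5) - 1) + (0) + (0)] = 0/20 = 0
  <chi_3*chi_5, chi_4> = (1/20)[1*(2)*conj(1) + 1*(2)*conj(-1) + 2*(-sqrt(5)/2 - 1/2)*conj(-1) + 2*(-1/2 + sqrt(5)/2)*conj(1) + 2*(-1/2 + sqrt(5)/2)*conj(-1) + 2*(-sqrt(5)/2 - 1/2)*conj(1) + 5*(0)*conj(-1) + 5*(0)*conj(1)]
      = (1/20)[(2) + (-2) + (1 + sqrt(5)) + (-1 + sqrt(5)) + (1 - sqrt(5)) + (-sqrt(5) - 1) + (0) + (0)] = 0/20 = 0
  <chi_3*chi_5, chi_5> = (1/20)[1*(2)*conj(2) + 1*(2)*conj(-2) + 2*(-sqrt(5)/2 - 1/2)*conj(1/2 + sqrt(5)/2) + 2*(-1/2 + sqrt(5)/2)*conj(-1/2 + sqrt(5)/2) + 2*(-1/2 + sqrt(5)/2)*conj(1/2 - sqrt(5)/2) + 2*(-sqrt(5)/2 - 1/2)*conj(-sqrt(5)/2 - 1/2) + 5*(0)*conj(0) + 5*(0)*conj(0)]
      = (1/20)[(4) + (-4) + (-3 - sqrt(5)) + (3 - sqrt(5)) + (-3 + sqrt(5)) + (sqrt(5) + 3) + (0) + (0)] = 0/20 = 0
  <chi_3*chi_5, chi_6> = (1/20)[1*(2)*conj(2) + 1*(2)*conj(2) + 2*(-sqrt(5)/2 - 1/2)*conj(-1/2 + sqrt(5)/2) + 2*(-1/2 + sqrt(5)/2)*conj(-sqrt(5)/2 - 1/2) + 2*(-1/2 + sqrt(5)/2)*conj(-sqrt(5)/2 - 1/2) + 2*(-sqrt(5)/2 - 1/2)*conj(-1/2 + sqrt(5)/2) + 5*(0)*conj(0) + 5*(0)*conj(0)]
      = (1/20)[(4) + (4) + (-2) + (-2) + (-2) + (-2) + (0) + (0)] = 0/20 = 0
  <chi_3*chi_5, chi_7> = (1/20)[1*(2)*conj(2) + 1*(2)*conj(-2) + 2*(-sqrt(5)/2 - 1/2)*conj(1/2 - sqrt(5)/2) + 2*(-1/2 + sqrt(5)/2)*conj(-sqrt(5)/2 - 1/2) + 2*(-1/2 + sqrt(5)/2)*conj(1/2 + sqrt(5)/2) + 2*(-sqrt(5)/2 - 1/2)*conj(-1/2 + sqrt(5)/2) + 5*(0)*conj(0) + 5*(0)*conj(0)]
      = (1/20)[(4) + (-4) + (2) + (-2) + (2) + (-2) + (0) + (0)] = 0/20 = 0
  <chi_3*chi_5, chi_8> = (1/20)[1*(2)*conj(2) + 1*(2)*conj(2) + 2*(-sqrt(5)/2 - 1/2)*conj(-sqrt(5)/2 - 1/2) + 2*(-1/2 + sqrt(5)/2)*conj(-1/2 + sqrt(5)/2) + 2*(-1/2 + sqrt(5)/2)*conj(-1/2 + sqrt(5)/2) + 2*(-sqrt(5)/2 - 1/2)*conj(-sqrt(5)/2 - 1/2) + 5*(0)*conj(0) + 5*(0)*conj(0)]
      = (1/20)[(4) + (4) + (sqrt(5) + 3) + (3 - sqrt(5)) + (3 - sqrt(5)) + (sqrt(5) + 3) + (0) + (0)] = 20/20 = 1
Hence the multiplicities are chi_8: 1. Dimension check: dim(chi_3)*dim(chi_5) = 1*2 = 2 and sum (mult * dim) = 1*2 = 2.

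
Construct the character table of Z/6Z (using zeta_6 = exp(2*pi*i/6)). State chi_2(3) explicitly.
Character table of Z/6Z (irreps indexed chi_0,...,chi_5 with chi_k(m) = zeta_6^(k*m), zeta_6 = exp(2*pi*i/6)):
  irrep \ class  {0} (size 1)  {1} (size 1)    {2} (size 1)    {3} (size 1)  {4} (size 1)    {5} (size 1)  
  chi_0          1             1               1               1             1               1             
  chi_1          1             exp(I*pi/3)     exp(2*I*pi/3)   -1            exp(-2*I*pi/3)  exp(-I*pi/3)  
  chi_2          1             exp(2*I*pi/3)   exp(-2*I*pi/3)  1             exp(2*I*pi/3)   exp(-2*I*pi/3)
  chi_3          1             -1              1               -1            1               -1            
  chi_4          1             exp(-2*I*pi/3)  exp(2*I*pi/3)   1             exp(-2*I*pi/3)  exp(2*I*pi/3) 
  chi_5          1             exp(-I*pi/3)    exp(-2*I*pi/3)  -1            exp(2*I*pi/3)   exp(I*pi/3)   

Spot check: chi_2(3) = zeta_6^(2*3) = zeta_6^6 = 1.

Reasoning: Z/6Z is abelian, so all 6 irreducible complex representations are 1-dimensional. They are given by chi_k(m) = zeta_6^(k*m) for k = 0,...,5. Row orthogonality: sum_m chi_k(m) conj(chi_l(m)) = 6 * [k = l].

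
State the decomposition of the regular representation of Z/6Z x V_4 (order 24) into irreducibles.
Each irreducible V_i of dimension d_i appears with multiplicity d_i, i.e. rho_reg = (direct sum over all irreducibles V_i) d_i V_i. The irreducible dimensions for Z/6Z x V_4 are 1, 1, 1, 1, 1, 1, 1, 1, 1, 1, 1, 1, 1, 1, 1, 1, 1, 1, 1, 1, 1, 1, 1, 1: 24 irreducibles of dimension 1, each with multiplicity 1. Total dimension 24*1*1 = 24 = |G|.

Why: General theorem: in the regular representation of a finite group G, each irreducible appears with multiplicity equal to its dimension. Check: dim(rho_reg) = sum d_i^2 = 1 + 1 + 1 + 1 + 1 + 1 + 1 + 1 + 1 + 1 + 1 + 1 + 1 + 1 + 1 + 1 + 1 + 1 + 1 + 1 + 1 + 1 + 1 + 1 = 24 = |G|.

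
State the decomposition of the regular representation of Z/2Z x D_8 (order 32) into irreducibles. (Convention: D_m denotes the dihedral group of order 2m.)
Each irreducible V_i of dimension d_i appears with multiplicity d_i, i.e. rho_reg = (direct sum over all irreducibles V_i) d_i V_i. The irreducible dimensions for Z/2Z x D_8 are 1, 1, 1, 1, 1, 1, 1, 1, 2, 2, 2, 2, 2, 2: 8 irreducibles of dimension 1, each with multiplicity 1; 6 irreducibles of dimension 2, each with multiplicity 2. Total dimension 8*1*1 + 6*2*2 = 32 = |G|.

Details: General theorem: in the regular representation of a finite group G, each irreducible appears with multiplicity equal to its dimension. Check: dim(rho_reg) = sum d_i^2 = 1 + 1 + 1 + 1 + 1 + 1 + 1 + 1 + 4 + 4 + 4 + 4 + 4 + 4 = 32 = |G|.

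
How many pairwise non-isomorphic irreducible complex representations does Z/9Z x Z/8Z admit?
72

Justification: The number of irreducible complex representations of a finite group equals its number of conjugacy classes. Z/9Z x Z/8Z is abelian of order 72, so every element is its own conjugacy class: 72 classes, so Z/9Z x Z/8Z (order 72) has exactly 72 irreducible complex representations.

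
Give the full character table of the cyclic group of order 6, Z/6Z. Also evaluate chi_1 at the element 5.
Character table of Z/6Z (irreps indexed chi_0,...,chi_5 with chi_k(m) = zeta_6^(k*m), zeta_6 = exp(2*pi*i/6)):
  irrep \ class  {0} (size 1)  {1} (size 1)    {2} (size 1)    {3} (size 1)  {4} (size 1)    {5} (size 1)  
  chi_0          1             1               1               1             1               1             
  chi_1          1             exp(I*pi/3)     exp(2*I*pi/3)   -1            exp(-2*I*pi/3)  exp(-I*pi/3)  
  chi_2          1             exp(2*I*pi/3)   exp(-2*I*pi/3)  1             exp(2*I*pi/3)   exp(-2*I*pi/3)
  chi_3          1             -1              1               -1            1               -1            
  chi_4          1             exp(-2*I*pi/3)  exp(2*I*pi/3)   1             exp(-2*I*pi/3)  exp(2*I*pi/3) 
  chi_5          1             exp(-I*pi/3)    exp(-2*I*pi/3)  -1            exp(2*I*pi/3)   exp(I*pi/3)   

Spot check: chi_1(5) = zeta_6^(1*5) = zeta_6^5 = exp(-I*pi/3).

Derivation: Z/6Z is abelian, so all 6 irreducible complex representations are 1-dimensional. They are given by chi_k(m) = zeta_6^(k*m) for k = 0,...,5. Row orthogonality: sum_m chi_k(m) conj(chi_l(m)) = 6 * [k = l].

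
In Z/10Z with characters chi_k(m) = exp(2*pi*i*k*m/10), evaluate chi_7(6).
chi_7(6) = zeta_10^42 = exp(2*I*pi/5)

Solution. chi_7(6) = zeta_10^(7*6) = zeta_10^42. Since zeta_10^10 = 1, this equals zeta_10^2 = exp(2*pi*i*2/10) = exp(2*I*pi/5).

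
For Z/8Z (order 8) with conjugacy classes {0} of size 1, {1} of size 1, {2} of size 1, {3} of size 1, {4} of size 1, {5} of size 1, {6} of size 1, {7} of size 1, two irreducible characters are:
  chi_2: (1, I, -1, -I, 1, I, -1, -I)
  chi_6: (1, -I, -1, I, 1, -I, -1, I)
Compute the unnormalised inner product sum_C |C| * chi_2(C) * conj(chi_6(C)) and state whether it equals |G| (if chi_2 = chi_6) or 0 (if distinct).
Sum = 0; so <chi_2, chi_6> = 0 (distinct irreducibles are orthogonal).

Why: Compute term by term over conjugacy classes (|C| * chi_2(C) * conj(chi_6(C))):
  1*(1)*conj(1) + 1*(I)*conj(-I) + 1*(-1)*conj(-1) + 1*(-I)*conj(I) + 1*(1)*conj(1) + 1*(I)*conj(-I) + 1*(-1)*conj(-1) + 1*(-I)*conj(I)
  = (1) + (-1) + (1) + (-1) + (1) + (-1) + (1) + (-1)
  = 0.
(Exp terms are combined using exp(i*s)*conj(exp(i*t)) = exp(i*(s-t)), and sums of them are collapsed using the identity that for every m > 1 the m distinct m-th roots of unity sum to 0, e.g. 1 + exp(2*I*pi/3) + exp(-2*I*pi/3) = 0.)
Dividing by |G| = 8 gives 0/8 = 0, matching the row-orthogonality relation <chi_2, chi_6> = [chi_2 = chi_6].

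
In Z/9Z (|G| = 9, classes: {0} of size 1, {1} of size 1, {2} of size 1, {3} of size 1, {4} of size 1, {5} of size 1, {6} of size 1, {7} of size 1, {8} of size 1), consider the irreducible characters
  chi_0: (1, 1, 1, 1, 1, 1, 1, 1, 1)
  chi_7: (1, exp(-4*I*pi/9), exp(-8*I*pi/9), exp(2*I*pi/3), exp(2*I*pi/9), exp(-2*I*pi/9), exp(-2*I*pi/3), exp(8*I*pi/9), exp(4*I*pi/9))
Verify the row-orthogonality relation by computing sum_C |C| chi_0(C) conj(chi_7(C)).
Sum = 0; so <chi_0, chi_7> = 0 (distinct irreducibles are orthogonal).

Reasoning: Compute term by term over conjugacy classes (|C| * chi_0(C) * conj(chi_7(C))):
  1*(1)*conj(1) + 1*(1)*conj(exp(-4*I*pi/9)) + 1*(1)*conj(exp(-8*I*pi/9)) + 1*(1)*conj(exp(2*I*pi/3)) + 1*(1)*conj(exp(2*I*pi/9)) + 1*(1)*conj(exp(-2*I*pi/9)) + 1*(1)*conj(exp(-2*I*pi/3)) + 1*(1)*conj(exp(8*I*pi/9)) + 1*(1)*conj(exp(4*I*pi/9))
  = (1) + (exp(4*I*pi/9)) + (exp(8*I*pi/9)) + (exp(-2*I*pi/3)) + (exp(-2*I*pi/9)) + (exp(2*I*pi/9)) + (exp(2*I*pi/3)) + (exp(-8*I*pi/9)) + (exp(-4*I*pi/9))
  = 0.
(Exp terms are combined using exp(i*s)*conj(exp(i*t)) = exp(i*(s-t)), and sums of them are collapsed using the identity that for every m > 1 the m distinct m-th roots of unity sum to 0, e.g. 1 + exp(2*I*pi/3) + exp(-2*I*pi/3) = 0.)
Dividing by |G| = 9 gives 0/9 = 0, matching the row-orthogonality relation <chi_0, chi_7> = [chi_0 = chi_7].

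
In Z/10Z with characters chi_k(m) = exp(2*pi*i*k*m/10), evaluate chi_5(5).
chi_5(5) = zeta_10^25 = -1

Working: chi_5(5) = zeta_10^(5*5) = zeta_10^25. Since zeta_10^10 = 1, this equals zeta_10^5 = exp(2*pi*i*5/10) = -1.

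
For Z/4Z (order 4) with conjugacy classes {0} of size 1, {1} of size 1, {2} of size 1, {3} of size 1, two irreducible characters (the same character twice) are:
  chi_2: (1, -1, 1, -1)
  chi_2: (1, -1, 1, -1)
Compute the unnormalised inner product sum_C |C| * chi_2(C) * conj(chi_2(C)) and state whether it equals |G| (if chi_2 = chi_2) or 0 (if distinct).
Sum = 4 = |G| = 4; so <chi_2, chi_2> = 1 (norm-1 confirms irreducibility).

Solution. Compute term by term over conjugacy classes (|C| * chi_2(C) * conj(chi_2(C))):
  1*(1)*conj(1) + 1*(-1)*conj(-1) + 1*(1)*conj(1) + 1*(-1)*conj(-1)
  = (1) + (1) + (1) + (1)
  = 4.
(Exp terms are combined using exp(i*s)*conj(exp(i*t)) = exp(i*(s-t)), and sums of them are collapsed using the identity that for every m > 1 the m distinct m-th roots of unity sum to 0, e.g. 1 + exp(2*I*pi/3) + exp(-2*I*pi/3) = 0.)
Dividing by |G| = 4 gives 4/4 = 1, matching the row-orthogonality relation <chi_2, chi_2> = [chi_2 = chi_2].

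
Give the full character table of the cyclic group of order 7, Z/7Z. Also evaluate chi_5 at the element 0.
Character table of Z/7Z (irreps indexed chi_0,...,chi_6 with chi_k(m) = zeta_7^(k*m), zeta_7 = exp(2*pi*i/7)):
  irrep \ class  {0} (size 1)  {1} (size 1)    {2} (size 1)    {3} (size 1)    {4} (size 1)    {5} (size 1)    {6} (size 1)  
  chi_0          1             1               1               1               1               1               1             
  chi_1          1             exp(2*I*pi/7)   exp(4*I*pi/7)   exp(6*I*pi/7)   exp(-6*I*pi/7)  exp(-4*I*pi/7)  exp(-2*I*pi/7)
  chi_2          1             exp(4*I*pi/7)   exp(-6*I*pi/7)  exp(-2*I*pi/7)  exp(2*I*pi/7)   exp(6*I*pi/7)   exp(-4*I*pi/7)
  chi_3          1             exp(6*I*pi/7)   exp(-2*I*pi/7)  exp(4*I*pi/7)   exp(-4*I*pi/7)  exp(2*I*pi/7)   exp(-6*I*pi/7)
  chi_4          1             exp(-6*I*pi/7)  exp(2*I*pi/7)   exp(-4*I*pi/7)  exp(4*I*pi/7)   exp(-2*I*pi/7)  exp(6*I*pi/7) 
  chi_5          1             exp(-4*I*pi/7)  exp(6*I*pi/7)   exp(2*I*pi/7)   exp(-2*I*pi/7)  exp(-6*I*pi/7)  exp(4*I*pi/7) 
  chi_6          1             exp(-2*I*pi/7)  exp(-4*I*pi/7)  exp(-6*I*pi/7)  exp(6*I*pi/7)   exp(4*I*pi/7)   exp(2*I*pi/7) 

Spot check: chi_5(0) = zeta_7^(5*0) = zeta_7^0 = 1.

Justification: Z/7Z is abelian, so all 7 irreducible complex representations are 1-dimensional. They are given by chi_k(m) = zeta_7^(k*m) for k = 0,...,6. Row orthogonality: sum_m chi_k(m) conj(chi_l(m)) = 7 * [k = l].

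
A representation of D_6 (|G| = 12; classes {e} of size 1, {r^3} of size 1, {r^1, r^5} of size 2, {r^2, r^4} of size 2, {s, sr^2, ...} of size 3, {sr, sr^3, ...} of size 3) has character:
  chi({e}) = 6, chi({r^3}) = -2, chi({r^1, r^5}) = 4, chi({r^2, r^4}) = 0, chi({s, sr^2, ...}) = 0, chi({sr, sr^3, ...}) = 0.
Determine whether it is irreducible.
Not irreducible (reducible): <chi, chi> = 6 > 1.

Derivation: <chi, chi> = (1/|G|) sum_C |C| * |chi(C)|^2 = (1/12)[1*|6|^2 + 1*|-2|^2 + 2*|4|^2 + 2*|0|^2 + 3*|0|^2 + 3*|0|^2]
  = (1/12)[(36) + (4) + (32) + (0) + (0) + (0)] = 72/12 = 6.
A character is irreducible iff <chi, chi> = 1, so this representation is reducible.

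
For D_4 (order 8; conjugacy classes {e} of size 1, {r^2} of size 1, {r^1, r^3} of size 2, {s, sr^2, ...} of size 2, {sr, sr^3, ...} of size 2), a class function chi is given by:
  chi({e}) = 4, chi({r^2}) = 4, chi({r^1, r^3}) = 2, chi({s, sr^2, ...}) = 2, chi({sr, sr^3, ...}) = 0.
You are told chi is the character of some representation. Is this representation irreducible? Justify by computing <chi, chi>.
Not irreducible (reducible): <chi, chi> = 6 > 1.

Derivation: <chi, chi> = (1/|G|) sum_C |C| * |chi(C)|^2 = (1/8)[1*|4|^2 + 1*|4|^2 + 2*|2|^2 + 2*|2|^2 + 2*|0|^2]
  = (1/8)[(16) + (16) + (8) + (8) + (0)] = 48/8 = 6.
A character is irreducible iff <chi, chi> = 1, so this representation is reducible.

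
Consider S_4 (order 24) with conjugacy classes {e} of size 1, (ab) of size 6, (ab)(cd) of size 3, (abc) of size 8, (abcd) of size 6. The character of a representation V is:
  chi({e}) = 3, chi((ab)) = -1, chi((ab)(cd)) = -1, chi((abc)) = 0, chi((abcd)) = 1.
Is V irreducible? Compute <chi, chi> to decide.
Irreducible: <chi, chi> = 1.

Solution. <chi, chi> = (1/|G|) sum_C |C| * |chi(C)|^2 = (1/24)[1*|3|^2 + 6*|-1|^2 + 3*|-1|^2 + 8*|0|^2 + 6*|1|^2]
  = (1/24)[(9) + (6) + (3) + (0) + (6)] = 24/24 = 1.
A character is irreducible iff <chi, chi> = 1, so this representation is irreducible.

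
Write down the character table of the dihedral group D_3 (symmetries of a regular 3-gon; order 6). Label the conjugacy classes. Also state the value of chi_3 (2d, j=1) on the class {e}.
Conjugacy classes: {e} of size 1, {r^1, r^2} of size 2, {s, sr, ..., sr^2} of size 3.
Character table:
  irrep \ class              {e} (size 1)  {r^1, r^2} (size 2)  {s, sr, ..., sr^2} (size 3)
  chi_1 (triv)               1             1                    1                          
  chi_2 (sign: r->1, s->-1)  1             1                    -1                         
  chi_3 (2d, j=1)            2             -1                   0                          

Spot check: chi_3 (2d, j=1) on {e} = 2.

Explanation: D_3 has order 2*3 = 6 with 3 conjugacy classes, hence 3 irreducibles. Sum of squared dims 1 + 1 + 4 = 6 = |G|. Linear characters come from the abelianisation; the 2-dimensional irreps have character r^k -> 2*cos(2*pi*j*k/3), reflections -> 0.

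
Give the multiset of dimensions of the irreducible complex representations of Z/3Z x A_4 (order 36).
Dimensions: 1, 1, 1, 1, 1, 1, 1, 1, 1, 3, 3, 3

There are 12 irreducibles (= number of conjugacy classes). Their dimensions d_i satisfy sum d_i^2 = |G| = 36: 1 + 1 + 1 + 1 + 1 + 1 + 1 + 1 + 1 + 9 + 9 + 9 = 36. (For the product with Z/3Z: each of the 3 1-dim characters of Z/3Z tensors with each irrep of A_4, giving 3 copies of each A_4-dimension.)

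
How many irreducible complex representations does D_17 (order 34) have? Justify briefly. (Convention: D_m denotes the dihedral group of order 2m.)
10

The number of irreducible complex representations of a finite group equals its number of conjugacy classes. D_17 has 10 conjugacy classes ((n+3)/2 for n odd), so D_17 (order 34) has exactly 10 irreducible complex representations.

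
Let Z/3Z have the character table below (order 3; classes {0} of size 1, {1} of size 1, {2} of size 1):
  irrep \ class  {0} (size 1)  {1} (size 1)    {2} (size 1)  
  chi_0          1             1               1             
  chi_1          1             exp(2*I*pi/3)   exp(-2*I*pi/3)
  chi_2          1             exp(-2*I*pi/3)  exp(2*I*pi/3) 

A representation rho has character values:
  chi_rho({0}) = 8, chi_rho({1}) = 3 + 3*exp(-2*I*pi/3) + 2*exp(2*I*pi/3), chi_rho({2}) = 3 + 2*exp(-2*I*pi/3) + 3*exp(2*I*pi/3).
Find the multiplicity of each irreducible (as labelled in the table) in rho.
Multiplicities: chi_0: 3, chi_1: 2, chi_2: 3.

Solution. Use <chi_rho, chi> = (1/|G|) sum_C |C| * chi_rho(C) * conj(chi(C)) with |G| = 3 for each irreducible chi in the table:
  <chi_rho, chi_0> = (1/3)[1*(8)*conj(1) + 1*(3 + 3*exp(-2*I*pi/3) + 2*exp(2*I*pi/3))*conj(1) + 1*(3 + 2*exp(-2*I*pi/3) + 3*exp(2*I*pi/3))*conj(1)]
      = (1/3)[(8) + (3 + 3*exp(-2*I*pi/3) + 2*exp(2*I*pi/3)) + (3 + 2*exp(-2*I*pi/3) + 3*exp(2*I*pi/3))] = 9/3 = 3
  <chi_rho, chi_1> = (1/3)[1*(8)*conj(1) + 1*(3 + 3*exp(-2*I*pi/3) + 2*exp(2*I*pi/3))*conj(exp(2*I*pi/3)) + 1*(3 + 2*exp(-2*I*pi/3) + 3*exp(2*I*pi/3))*conj(exp(-2*I*pi/3))]
      = (1/3)[(8) + (-1) + (-1)] = 6/3 = 2
  <chi_rho, chi_2> = (1/3)[1*(8)*conj(1) + 1*(3 + 3*exp(-2*I*pi/3) + 2*exp(2*I*pi/3))*conj(exp(-2*I*pi/3)) + 1*(3 + 2*exp(-2*I*pi/3) + 3*exp(2*I*pi/3))*conj(exp(2*I*pi/3))]
      = (1/3)[(8) + (3 + 2*exp(-2*I*pi/3) + 3*exp(2*I*pi/3)) + (3 + 3*exp(-2*I*pi/3) + 2*exp(2*I*pi/3))] = 9/3 = 3
(Exp terms are combined using exp(i*s)*conj(exp(i*t)) = exp(i*(s-t)), and sums of them are collapsed using the identity that for every m > 1 the m distinct m-th roots of unity sum to 0, e.g. 1 + exp(2*I*pi/3) + exp(-2*I*pi/3) = 0.)
Dimension check: dim(rho) = sum (mult * dim) = 3*1 + 2*1 + 3*1 = 8 = chi_rho(e) = 8.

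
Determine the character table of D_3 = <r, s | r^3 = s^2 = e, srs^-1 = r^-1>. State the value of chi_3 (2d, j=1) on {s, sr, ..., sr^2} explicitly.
Conjugacy classes: {e} of size 1, {r^1, r^2} of size 2, {s, sr, ..., sr^2} of size 3.
Character table:
  irrep \ class              {e} (size 1)  {r^1, r^2} (size 2)  {s, sr, ..., sr^2} (size 3)
  chi_1 (triv)               1             1                    1                          
  chi_2 (sign: r->1, s->-1)  1             1                    -1                         
  chi_3 (2d, j=1)            2             -1                   0                          

Spot check: chi_3 (2d, j=1) on {s, sr, ..., sr^2} = 0.

Explanation: D_3 has order 2*3 = 6 with 3 conjugacy classes, hence 3 irreducibles. Sum of squared dims 1 + 1 + 4 = 6 = |G|. Linear characters come from the abelianisation; the 2-dimensional irreps have character r^k -> 2*cos(2*pi*j*k/3), reflections -> 0.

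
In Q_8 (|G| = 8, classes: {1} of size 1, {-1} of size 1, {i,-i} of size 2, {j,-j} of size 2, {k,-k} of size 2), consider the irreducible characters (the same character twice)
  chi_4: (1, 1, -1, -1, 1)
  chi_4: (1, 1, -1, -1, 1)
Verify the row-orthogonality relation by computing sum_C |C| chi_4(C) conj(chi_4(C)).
Sum = 8 = |G| = 8; so <chi_4, chi_4> = 1 (norm-1 confirms irreducibility).

Proof sketch: Compute term by term over conjugacy classes (|C| * chi_4(C) * conj(chi_4(C))):
  1*(1)*conj(1) + 1*(1)*conj(1) + 2*(-1)*conj(-1) + 2*(-1)*conj(-1) + 2*(1)*conj(1)
  = (1) + (1) + (2) + (2) + (2)
  = 8.
Dividing by |G| = 8 gives 8/8 = 1, matching the row-orthogonality relation <chi_4, chi_4> = [chi_4 = chi_4].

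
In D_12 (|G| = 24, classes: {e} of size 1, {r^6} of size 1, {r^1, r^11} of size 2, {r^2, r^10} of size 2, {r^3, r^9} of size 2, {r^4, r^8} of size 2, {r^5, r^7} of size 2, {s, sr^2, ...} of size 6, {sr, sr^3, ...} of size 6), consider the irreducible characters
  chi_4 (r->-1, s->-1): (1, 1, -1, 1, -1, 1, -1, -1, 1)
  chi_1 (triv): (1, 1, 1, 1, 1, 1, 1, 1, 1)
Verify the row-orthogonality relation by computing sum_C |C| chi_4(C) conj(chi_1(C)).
Sum = 0; so <chi_4, chi_1> = 0 (distinct irreducibles are orthogonal).

Solution. Compute term by term over conjugacy classes (|C| * chi_4(C) * conj(chi_1(C))):
  1*(1)*conj(1) + 1*(1)*conj(1) + 2*(-1)*conj(1) + 2*(1)*conj(1) + 2*(-1)*conj(1) + 2*(1)*conj(1) + 2*(-1)*conj(1) + 6*(-1)*conj(1) + 6*(1)*conj(1)
  = (1) + (1) + (-2) + (2) + (-2) + (2) + (-2) + (-6) + (6)
  = 0.
Dividing by |G| = 24 gives 0/24 = 0, matching the row-orthogonality relation <chi_4, chi_1> = [chi_4 = chi_1].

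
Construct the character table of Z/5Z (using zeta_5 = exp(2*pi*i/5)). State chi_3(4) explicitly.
Character table of Z/5Z (irreps indexed chi_0,...,chi_4 with chi_k(m) = zeta_5^(k*m), zeta_5 = exp(2*pi*i/5)):
  irrep \ class  {0} (size 1)  {1} (size 1)    {2} (size 1)    {3} (size 1)    {4} (size 1)  
  chi_0          1             1               1               1               1             
  chi_1          1             exp(2*I*pi/5)   exp(4*I*pi/5)   exp(-4*I*pi/5)  exp(-2*I*pi/5)
  chi_2          1             exp(4*I*pi/5)   exp(-2*I*pi/5)  exp(2*I*pi/5)   exp(-4*I*pi/5)
  chi_3          1             exp(-4*I*pi/5)  exp(2*I*pi/5)   exp(-2*I*pi/5)  exp(4*I*pi/5) 
  chi_4          1             exp(-2*I*pi/5)  exp(-4*I*pi/5)  exp(4*I*pi/5)   exp(2*I*pi/5) 

Spot check: chi_3(4) = zeta_5^(3*4) = zeta_5^12 = exp(4*I*pi/5).

Why: Z/5Z is abelian, so all 5 irreducible complex representations are 1-dimensional. They are given by chi_k(m) = zeta_5^(k*m) for k = 0,...,4. Row orthogonality: sum_m chi_k(m) conj(chi_l(m)) = 5 * [k = l].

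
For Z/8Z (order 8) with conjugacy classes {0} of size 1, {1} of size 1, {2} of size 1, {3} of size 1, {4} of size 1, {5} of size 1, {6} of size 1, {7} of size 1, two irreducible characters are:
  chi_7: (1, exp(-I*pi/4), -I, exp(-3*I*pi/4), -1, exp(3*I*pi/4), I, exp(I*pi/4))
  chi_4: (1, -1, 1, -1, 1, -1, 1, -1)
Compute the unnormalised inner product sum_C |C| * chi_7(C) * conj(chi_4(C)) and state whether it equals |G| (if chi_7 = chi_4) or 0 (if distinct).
Sum = 0; so <chi_7, chi_4> = 0 (distinct irreducibles are orthogonal).

Reasoning: Compute term by term over conjugacy classes (|C| * chi_7(C) * conj(chi_4(C))):
  1*(1)*conj(1) + 1*(exp(-I*pi/4))*conj(-1) + 1*(-I)*conj(1) + 1*(exp(-3*I*pi/4))*conj(-1) + 1*(-1)*conj(1) + 1*(exp(3*I*pi/4))*conj(-1) + 1*(I)*conj(1) + 1*(exp(I*pi/4))*conj(-1)
  = (1) + (-exp(-I*pi/4)) + (-I) + (-exp(-3*I*pi/4)) + (-1) + (-exp(3*I*pi/4)) + (I) + (-exp(I*pi/4))
  = 0.
(Exp terms are combined using exp(i*s)*conj(exp(i*t)) = exp(i*(s-t)), and sums of them are collapsed using the identity that for every m > 1 the m distinct m-th roots of unity sum to 0, e.g. 1 + exp(2*I*pi/3) + exp(-2*I*pi/3) = 0.)
Dividing by |G| = 8 gives 0/8 = 0, matching the row-orthogonality relation <chi_7, chi_4> = [chi_7 = chi_4].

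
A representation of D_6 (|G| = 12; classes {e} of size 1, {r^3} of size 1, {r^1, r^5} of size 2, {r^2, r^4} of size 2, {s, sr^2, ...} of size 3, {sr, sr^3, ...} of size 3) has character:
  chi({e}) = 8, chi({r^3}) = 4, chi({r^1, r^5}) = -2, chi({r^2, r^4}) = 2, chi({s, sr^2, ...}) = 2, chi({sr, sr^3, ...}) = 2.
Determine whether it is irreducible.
Not irreducible (reducible): <chi, chi> = 10 > 1.

Solution. <chi, chi> = (1/|G|) sum_C |C| * |chi(C)|^2 = (1/12)[1*|8|^2 + 1*|4|^2 + 2*|-2|^2 + 2*|2|^2 + 3*|2|^2 + 3*|2|^2]
  = (1/12)[(64) + (16) + (8) + (8) + (12) + (12)] = 120/12 = 10.
A character is irreducible iff <chi, chi> = 1, so this representation is reducible.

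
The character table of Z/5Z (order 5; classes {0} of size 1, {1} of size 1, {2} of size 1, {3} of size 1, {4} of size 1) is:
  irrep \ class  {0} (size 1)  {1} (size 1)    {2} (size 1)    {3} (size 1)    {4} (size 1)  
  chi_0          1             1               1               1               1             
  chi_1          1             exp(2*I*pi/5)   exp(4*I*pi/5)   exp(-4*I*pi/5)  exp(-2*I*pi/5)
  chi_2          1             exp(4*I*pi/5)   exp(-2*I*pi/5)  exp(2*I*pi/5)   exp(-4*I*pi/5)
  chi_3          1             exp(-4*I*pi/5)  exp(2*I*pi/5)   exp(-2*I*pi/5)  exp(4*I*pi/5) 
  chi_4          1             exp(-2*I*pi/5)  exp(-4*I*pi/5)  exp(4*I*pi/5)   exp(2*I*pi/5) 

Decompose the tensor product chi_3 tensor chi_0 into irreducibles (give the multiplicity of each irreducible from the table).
chi_3 tensor chi_0 = chi_3 (all other irreducibles have multiplicity 0).

Why: The character of a tensor product is the pointwise product (chi_3 * chi_0)(C) = chi_3(C) * chi_0(C):
  {0}: (1)*(1), {1}: (exp(-4*I*pi/5))*(1), {2}: (exp(2*I*pi/5))*(1), {3}: (exp(-2*I*pi/5))*(1), {4}: (exp(4*I*pi/5))*(1)
so (chi_3 * chi_0) takes values
  {0} -> 1, {1} -> exp(-4*I*pi/5), {2} -> exp(2*I*pi/5), {3} -> exp(-2*I*pi/5), {4} -> exp(4*I*pi/5).
Now take the inner product of this character with each irreducible chi from the table, <chi_3*chi_0, chi> = (1/5) sum_C |C| (chi_3*chi_0)(C) conj(chi(C)):
  <chi_3*chi_0, chi_0> = (1/5)[1*(1)*conj(1) + 1*(exp(-4*I*pi/5))*conj(1) + 1*(exp(2*I*pi/5))*conj(1) + 1*(exp(-2*I*pi/5))*conj(1) + 1*(exp(4*I*pi/5))*conj(1)]
      = (1/5)[(1) + (exp(-4*I*pi/5)) + (exp(2*I*pi/5)) + (exp(-2*I*pi/5)) + (exp(4*I*pi/5))] = 0/5 = 0
  <chi_3*chi_0, chi_1> = (1/5)[1*(1)*conj(1) + 1*(exp(-4*I*pi/5))*conj(exp(2*I*pi/5)) + 1*(exp(2*I*pi/5))*conj(exp(4*I*pi/5)) + 1*(exp(-2*I*pi/5))*conj(exp(-4*I*pi/5)) + 1*(exp(4*I*pi/5))*conj(exp(-2*I*pi/5))]
      = (1/5)[(1) + (exp(4*I*pi/5)) + (exp(-2*I*pi/5)) + (exp(2*I*pi/5)) + (exp(-4*I*pi/5))] = 0/5 = 0
  <chi_3*chi_0, chi_2> = (1/5)[1*(1)*conj(1) + 1*(exp(-4*I*pi/5))*conj(exp(4*I*pi/5)) + 1*(exp(2*I*pi/5))*conj(exp(-2*I*pi/5)) + 1*(exp(-2*I*pi/5))*conj(exp(2*I*pi/5)) + 1*(exp(4*I*pi/5))*conj(exp(-4*I*pi/5))]
      = (1/5)[(1) + (exp(2*I*pi/5)) + (exp(4*I*pi/5)) + (exp(-4*I*pi/5)) + (exp(-2*I*pi/5))] = 0/5 = 0
  <chi_3*chi_0, chi_3> = (1/5)[1*(1)*conj(1) + 1*(exp(-4*I*pi/5))*conj(exp(-4*I*pi/5)) + 1*(exp(2*I*pi/5))*conj(exp(2*I*pi/5)) + 1*(exp(-2*I*pi/5))*conj(exp(-2*I*pi/5)) + 1*(exp(4*I*pi/5))*conj(exp(4*I*pi/5))]
      = (1/5)[(1) + (1) + (1) + (1) + (1)] = 5/5 = 1
  <chi_3*chi_0, chi_4> = (1/5)[1*(1)*conj(1) + 1*(exp(-4*I*pi/5))*conj(exp(-2*I*pi/5)) + 1*(exp(2*I*pi/5))*conj(exp(-4*I*pi/5)) + 1*(exp(-2*I*pi/5))*conj(exp(4*I*pi/5)) + 1*(exp(4*I*pi/5))*conj(exp(2*I*pi/5))]
      = (1/5)[(1) + (exp(-2*I*pi/5)) + (exp(-4*I*pi/5)) + (exp(4*I*pi/5)) + (exp(2*I*pi/5))] = 0/5 = 0
(Exp terms are combined using exp(i*s)*conj(exp(i*t)) = exp(i*(s-t)), and sums of them are collapsed using the identity that for every m > 1 the m distinct m-th roots of unity sum to 0, e.g. 1 + exp(2*I*pi/3) + exp(-2*I*pi/3) = 0.)
Hence the multiplicities are chi_3: 1. Dimension check: dim(chi_3)*dim(chi_0) = 1*1 = 1 and sum (mult * dim) = 1*1 = 1.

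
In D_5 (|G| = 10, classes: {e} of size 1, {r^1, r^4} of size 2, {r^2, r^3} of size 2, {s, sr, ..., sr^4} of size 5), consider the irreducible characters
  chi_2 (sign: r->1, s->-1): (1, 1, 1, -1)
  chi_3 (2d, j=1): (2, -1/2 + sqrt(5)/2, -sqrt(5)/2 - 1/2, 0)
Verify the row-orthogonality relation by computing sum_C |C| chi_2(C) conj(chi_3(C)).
Sum = 0; so <chi_2, chi_3> = 0 (distinct irreducibles are orthogonal).

Derivation: Compute term by term over conjugacy classes (|C| * chi_2(C) * conj(chi_3(C))):
  1*(1)*conj(2) + 2*(1)*conj(-1/2 + sqrt(5)/2) + 2*(1)*conj(-sqrt(5)/2 - 1/2) + 5*(-1)*conj(0)
  = (2) + (-1 + sqrt(5)) + (-sqrt(5) - 1) + (0)
  = 0.
Dividing by |G| = 10 gives 0/10 = 0, matching the row-orthogonality relation <chi_2, chi_3> = [chi_2 = chi_3].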